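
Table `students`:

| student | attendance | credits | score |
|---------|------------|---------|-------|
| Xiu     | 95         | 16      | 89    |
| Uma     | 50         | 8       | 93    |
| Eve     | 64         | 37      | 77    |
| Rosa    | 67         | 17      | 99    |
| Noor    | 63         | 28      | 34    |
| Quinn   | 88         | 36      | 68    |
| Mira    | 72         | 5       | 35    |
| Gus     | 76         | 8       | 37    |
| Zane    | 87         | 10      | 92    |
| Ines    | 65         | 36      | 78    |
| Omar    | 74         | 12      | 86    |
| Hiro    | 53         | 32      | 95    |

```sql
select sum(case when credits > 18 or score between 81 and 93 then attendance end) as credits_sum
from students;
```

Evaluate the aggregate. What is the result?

639

student=Xiu: ✓ → 95
student=Uma: ✓ → 50
student=Eve: ✓ → 64
student=Rosa: ✗
student=Noor: ✓ → 63
student=Quinn: ✓ → 88
student=Mira: ✗
student=Gus: ✗
student=Zane: ✓ → 87
student=Ines: ✓ → 65
student=Omar: ✓ → 74
student=Hiro: ✓ → 53
credits_sum = 95 + 50 + 64 + 63 + 88 + 87 + 65 + 74 + 53 = 639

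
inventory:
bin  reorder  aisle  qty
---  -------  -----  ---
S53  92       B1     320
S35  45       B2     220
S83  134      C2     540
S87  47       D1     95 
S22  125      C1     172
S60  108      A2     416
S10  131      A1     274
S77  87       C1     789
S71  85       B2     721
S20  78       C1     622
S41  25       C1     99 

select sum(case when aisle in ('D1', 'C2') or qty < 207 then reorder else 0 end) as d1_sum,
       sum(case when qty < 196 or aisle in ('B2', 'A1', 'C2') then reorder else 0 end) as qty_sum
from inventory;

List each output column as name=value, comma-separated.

d1_sum=331, qty_sum=592

[d1_sum: aisle in ('D1', 'C2') or qty < 207]
bin=S53: ✗
bin=S35: ✗
bin=S83: ✓ → 134
bin=S87: ✓ → 47
bin=S22: ✓ → 125
bin=S60: ✗
bin=S10: ✗
bin=S77: ✗
bin=S71: ✗
bin=S20: ✗
bin=S41: ✓ → 25
d1_sum = 134 + 47 + 125 + 25 = 331
—
[qty_sum: qty < 196 or aisle in ('B2', 'A1', 'C2')]
bin=S53: ✗
bin=S35: ✓ → 45
bin=S83: ✓ → 134
bin=S87: ✓ → 47
bin=S22: ✓ → 125
bin=S60: ✗
bin=S10: ✓ → 131
bin=S77: ✗
bin=S71: ✓ → 85
bin=S20: ✗
bin=S41: ✓ → 25
qty_sum = 45 + 134 + 47 + 125 + 131 + 85 + 25 = 592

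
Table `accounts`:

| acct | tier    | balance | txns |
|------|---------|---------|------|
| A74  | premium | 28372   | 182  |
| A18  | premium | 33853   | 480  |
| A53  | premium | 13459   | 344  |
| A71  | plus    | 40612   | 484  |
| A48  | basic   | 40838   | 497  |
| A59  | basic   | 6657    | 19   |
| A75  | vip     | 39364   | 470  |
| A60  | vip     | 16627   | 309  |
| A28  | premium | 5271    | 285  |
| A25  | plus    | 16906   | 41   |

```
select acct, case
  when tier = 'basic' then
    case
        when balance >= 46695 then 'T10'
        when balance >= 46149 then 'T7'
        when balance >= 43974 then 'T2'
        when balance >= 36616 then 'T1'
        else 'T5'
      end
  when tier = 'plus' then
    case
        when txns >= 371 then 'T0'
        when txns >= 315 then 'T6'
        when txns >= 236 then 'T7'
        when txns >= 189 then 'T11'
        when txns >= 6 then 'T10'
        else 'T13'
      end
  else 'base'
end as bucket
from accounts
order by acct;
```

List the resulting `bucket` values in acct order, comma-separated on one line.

acct=A18: tier='premium' → outer ELSE → base
acct=A25: tier='plus' → inner[txns >= 6] → T10
acct=A28: tier='premium' → outer ELSE → base
acct=A48: tier='basic' → inner[balance >= 36616] → T1
acct=A53: tier='premium' → outer ELSE → base
acct=A59: tier='basic' → inner[ELSE] → T5
acct=A60: tier='vip' → outer ELSE → base
acct=A71: tier='plus' → inner[txns >= 371] → T0
acct=A74: tier='premium' → outer ELSE → base
acct=A75: tier='vip' → outer ELSE → base

base, T10, base, T1, base, T5, base, T0, base, base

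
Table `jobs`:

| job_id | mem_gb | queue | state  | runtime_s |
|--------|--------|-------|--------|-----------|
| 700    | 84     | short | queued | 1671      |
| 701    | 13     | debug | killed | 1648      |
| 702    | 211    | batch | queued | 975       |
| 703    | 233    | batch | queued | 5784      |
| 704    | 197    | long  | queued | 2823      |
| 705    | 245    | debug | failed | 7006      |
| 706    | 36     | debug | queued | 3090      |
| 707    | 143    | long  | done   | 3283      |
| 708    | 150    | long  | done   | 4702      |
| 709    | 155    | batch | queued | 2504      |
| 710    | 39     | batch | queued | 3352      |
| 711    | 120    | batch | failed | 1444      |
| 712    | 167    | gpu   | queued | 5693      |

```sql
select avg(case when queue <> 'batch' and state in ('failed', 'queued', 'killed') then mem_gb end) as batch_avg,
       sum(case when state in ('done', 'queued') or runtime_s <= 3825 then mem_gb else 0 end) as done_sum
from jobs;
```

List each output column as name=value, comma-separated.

batch_avg=123.6666666667, done_sum=1548

[batch_avg: queue <> 'batch' and state in ('failed', 'queued', 'killed')]
job_id=700: ✓ → 84
job_id=701: ✓ → 13
job_id=702: ✗
job_id=703: ✗
job_id=704: ✓ → 197
job_id=705: ✓ → 245
job_id=706: ✓ → 36
job_id=707: ✗
job_id=708: ✗
job_id=709: ✗
job_id=710: ✗
job_id=711: ✗
job_id=712: ✓ → 167
batch_avg = (84 + 13 + 197 + 245 + 36 + 167) / 6 = 123.6666666667
—
[done_sum: state in ('done', 'queued') or runtime_s <= 3825]
job_id=700: ✓ → 84
job_id=701: ✓ → 13
job_id=702: ✓ → 211
job_id=703: ✓ → 233
job_id=704: ✓ → 197
job_id=705: ✗
job_id=706: ✓ → 36
job_id=707: ✓ → 143
job_id=708: ✓ → 150
job_id=709: ✓ → 155
job_id=710: ✓ → 39
job_id=711: ✓ → 120
job_id=712: ✓ → 167
done_sum = 84 + 13 + 211 + 233 + 197 + 36 + 143 + 150 + 155 + 39 + 120 + 167 = 1548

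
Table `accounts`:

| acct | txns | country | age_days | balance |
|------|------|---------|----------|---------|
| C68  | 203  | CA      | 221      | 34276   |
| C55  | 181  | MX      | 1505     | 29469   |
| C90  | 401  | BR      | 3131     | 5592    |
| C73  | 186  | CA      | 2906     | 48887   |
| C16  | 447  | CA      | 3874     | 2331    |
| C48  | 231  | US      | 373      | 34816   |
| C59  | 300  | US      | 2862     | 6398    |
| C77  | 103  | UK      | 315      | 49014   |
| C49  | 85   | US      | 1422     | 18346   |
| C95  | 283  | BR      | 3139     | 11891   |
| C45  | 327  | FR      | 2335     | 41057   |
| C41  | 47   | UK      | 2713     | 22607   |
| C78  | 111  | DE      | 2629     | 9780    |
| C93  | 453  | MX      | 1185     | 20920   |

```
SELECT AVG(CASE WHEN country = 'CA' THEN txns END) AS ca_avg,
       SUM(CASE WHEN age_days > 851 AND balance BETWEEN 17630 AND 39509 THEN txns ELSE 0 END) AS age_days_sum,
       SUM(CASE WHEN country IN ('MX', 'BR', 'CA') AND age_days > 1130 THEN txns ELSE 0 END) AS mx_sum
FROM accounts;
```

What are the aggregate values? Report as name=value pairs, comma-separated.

ca_avg=278.6666666667, age_days_sum=766, mx_sum=1951

[ca_avg: country = 'CA']
acct=C68: ✓ → 203
acct=C55: ✗
acct=C90: ✗
acct=C73: ✓ → 186
acct=C16: ✓ → 447
acct=C48: ✗
acct=C59: ✗
acct=C77: ✗
acct=C49: ✗
acct=C95: ✗
acct=C45: ✗
acct=C41: ✗
acct=C78: ✗
acct=C93: ✗
ca_avg = (203 + 186 + 447) / 3 = 278.6666666667
—
[age_days_sum: age_days > 851 AND balance BETWEEN 17630 AND 39509]
acct=C68: ✗
acct=C55: ✓ → 181
acct=C90: ✗
acct=C73: ✗
acct=C16: ✗
acct=C48: ✗
acct=C59: ✗
acct=C77: ✗
acct=C49: ✓ → 85
acct=C95: ✗
acct=C45: ✗
acct=C41: ✓ → 47
acct=C78: ✗
acct=C93: ✓ → 453
age_days_sum = 181 + 85 + 47 + 453 = 766
—
[mx_sum: country IN ('MX', 'BR', 'CA') AND age_days > 1130]
acct=C68: ✗
acct=C55: ✓ → 181
acct=C90: ✓ → 401
acct=C73: ✓ → 186
acct=C16: ✓ → 447
acct=C48: ✗
acct=C59: ✗
acct=C77: ✗
acct=C49: ✗
acct=C95: ✓ → 283
acct=C45: ✗
acct=C41: ✗
acct=C78: ✗
acct=C93: ✓ → 453
mx_sum = 181 + 401 + 186 + 447 + 283 + 453 = 1951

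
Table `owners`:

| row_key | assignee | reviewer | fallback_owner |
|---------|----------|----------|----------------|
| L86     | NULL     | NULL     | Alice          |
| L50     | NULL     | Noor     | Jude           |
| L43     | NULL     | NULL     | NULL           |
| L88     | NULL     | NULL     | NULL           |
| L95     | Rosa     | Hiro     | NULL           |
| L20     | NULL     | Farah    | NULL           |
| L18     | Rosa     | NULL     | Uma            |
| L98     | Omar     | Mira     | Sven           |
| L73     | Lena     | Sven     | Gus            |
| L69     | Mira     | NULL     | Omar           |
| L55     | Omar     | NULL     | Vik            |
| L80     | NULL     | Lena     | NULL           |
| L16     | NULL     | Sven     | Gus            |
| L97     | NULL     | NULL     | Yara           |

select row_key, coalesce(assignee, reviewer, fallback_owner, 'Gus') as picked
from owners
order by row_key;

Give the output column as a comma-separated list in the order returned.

Sven, Rosa, Farah, Gus, Noor, Omar, Mira, Lena, Lena, Alice, Gus, Rosa, Yara, Omar

row_key=L16: assignee=NULL, reviewer=Sven → Sven
row_key=L18: assignee=Rosa → Rosa
row_key=L20: assignee=NULL, reviewer=Farah → Farah
row_key=L43: assignee=NULL, reviewer=NULL, fallback_owner=NULL, → literal Gus → Gus
row_key=L50: assignee=NULL, reviewer=Noor → Noor
row_key=L55: assignee=Omar → Omar
row_key=L69: assignee=Mira → Mira
row_key=L73: assignee=Lena → Lena
row_key=L80: assignee=NULL, reviewer=Lena → Lena
row_key=L86: assignee=NULL, reviewer=NULL, fallback_owner=Alice → Alice
row_key=L88: assignee=NULL, reviewer=NULL, fallback_owner=NULL, → literal Gus → Gus
row_key=L95: assignee=Rosa → Rosa
row_key=L97: assignee=NULL, reviewer=NULL, fallback_owner=Yara → Yara
row_key=L98: assignee=Omar → Omar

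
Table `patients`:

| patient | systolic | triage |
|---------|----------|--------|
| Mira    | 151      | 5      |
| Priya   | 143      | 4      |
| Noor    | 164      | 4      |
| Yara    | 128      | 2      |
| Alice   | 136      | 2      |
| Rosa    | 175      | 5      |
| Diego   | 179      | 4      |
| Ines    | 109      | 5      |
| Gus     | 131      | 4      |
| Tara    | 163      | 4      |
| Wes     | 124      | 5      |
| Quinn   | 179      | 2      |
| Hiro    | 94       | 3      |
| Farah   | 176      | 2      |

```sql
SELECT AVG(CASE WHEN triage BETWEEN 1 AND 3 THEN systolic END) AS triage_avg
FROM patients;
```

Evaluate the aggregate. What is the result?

142.6

patient=Mira: ✗
patient=Priya: ✗
patient=Noor: ✗
patient=Yara: ✓ → 128
patient=Alice: ✓ → 136
patient=Rosa: ✗
patient=Diego: ✗
patient=Ines: ✗
patient=Gus: ✗
patient=Tara: ✗
patient=Wes: ✗
patient=Quinn: ✓ → 179
patient=Hiro: ✓ → 94
patient=Farah: ✓ → 176
triage_avg = (128 + 136 + 179 + 94 + 176) / 5 = 142.6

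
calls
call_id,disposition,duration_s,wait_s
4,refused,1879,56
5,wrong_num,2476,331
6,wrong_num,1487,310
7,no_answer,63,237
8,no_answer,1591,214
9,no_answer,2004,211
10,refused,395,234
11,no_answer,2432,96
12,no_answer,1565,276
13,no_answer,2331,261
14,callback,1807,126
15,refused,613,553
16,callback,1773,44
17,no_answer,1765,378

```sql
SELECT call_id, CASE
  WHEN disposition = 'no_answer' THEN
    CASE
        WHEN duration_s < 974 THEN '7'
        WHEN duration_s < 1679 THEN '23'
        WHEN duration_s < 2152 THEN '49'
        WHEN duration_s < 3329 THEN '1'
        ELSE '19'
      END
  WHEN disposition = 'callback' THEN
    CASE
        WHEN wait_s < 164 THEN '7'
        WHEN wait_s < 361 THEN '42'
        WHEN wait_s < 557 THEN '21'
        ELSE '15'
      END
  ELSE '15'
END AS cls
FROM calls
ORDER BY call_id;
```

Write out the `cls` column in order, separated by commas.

call_id=4: disposition='refused' → outer ELSE → 15
call_id=5: disposition='wrong_num' → outer ELSE → 15
call_id=6: disposition='wrong_num' → outer ELSE → 15
call_id=7: disposition='no_answer' → inner[duration_s < 974] → 7
call_id=8: disposition='no_answer' → inner[duration_s < 1679] → 23
call_id=9: disposition='no_answer' → inner[duration_s < 2152] → 49
call_id=10: disposition='refused' → outer ELSE → 15
call_id=11: disposition='no_answer' → inner[duration_s < 3329] → 1
call_id=12: disposition='no_answer' → inner[duration_s < 1679] → 23
call_id=13: disposition='no_answer' → inner[duration_s < 3329] → 1
call_id=14: disposition='callback' → inner[wait_s < 164] → 7
call_id=15: disposition='refused' → outer ELSE → 15
call_id=16: disposition='callback' → inner[wait_s < 164] → 7
call_id=17: disposition='no_answer' → inner[duration_s < 2152] → 49

15, 15, 15, 7, 23, 49, 15, 1, 23, 1, 7, 15, 7, 49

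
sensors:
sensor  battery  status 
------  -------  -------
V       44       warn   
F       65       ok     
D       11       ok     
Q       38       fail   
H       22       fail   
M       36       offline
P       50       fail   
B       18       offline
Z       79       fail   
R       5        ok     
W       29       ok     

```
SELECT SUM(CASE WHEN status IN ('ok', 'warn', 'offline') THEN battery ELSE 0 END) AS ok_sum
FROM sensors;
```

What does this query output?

208

sensor=V: ✓ → 44
sensor=F: ✓ → 65
sensor=D: ✓ → 11
sensor=Q: ✗
sensor=H: ✗
sensor=M: ✓ → 36
sensor=P: ✗
sensor=B: ✓ → 18
sensor=Z: ✗
sensor=R: ✓ → 5
sensor=W: ✓ → 29
ok_sum = 44 + 65 + 11 + 36 + 18 + 5 + 29 = 208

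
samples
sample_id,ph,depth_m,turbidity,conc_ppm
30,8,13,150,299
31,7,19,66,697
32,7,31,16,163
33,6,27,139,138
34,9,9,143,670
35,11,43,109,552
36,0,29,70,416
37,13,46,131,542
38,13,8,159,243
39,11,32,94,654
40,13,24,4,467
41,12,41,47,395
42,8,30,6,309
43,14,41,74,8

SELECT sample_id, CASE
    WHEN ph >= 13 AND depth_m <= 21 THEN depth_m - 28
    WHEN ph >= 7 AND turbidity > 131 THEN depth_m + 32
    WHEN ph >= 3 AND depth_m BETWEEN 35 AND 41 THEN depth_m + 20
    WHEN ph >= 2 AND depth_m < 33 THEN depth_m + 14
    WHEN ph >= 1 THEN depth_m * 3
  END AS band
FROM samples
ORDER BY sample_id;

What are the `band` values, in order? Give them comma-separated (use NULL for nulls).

45, 33, 45, 41, 41, 129, NULL, 138, -20, 46, 38, 61, 44, 61

sample_id=30: ph >= 7 AND turbidity > 131 → 45
sample_id=31: ph >= 2 AND depth_m < 33 → 33
sample_id=32: ph >= 2 AND depth_m < 33 → 45
sample_id=33: ph >= 2 AND depth_m < 33 → 41
sample_id=34: ph >= 7 AND turbidity > 131 → 41
sample_id=35: ph >= 1 → 129
sample_id=36: (no match → NULL) → NULL
sample_id=37: ph >= 1 → 138
sample_id=38: ph >= 13 AND depth_m <= 21 → -20
sample_id=39: ph >= 2 AND depth_m < 33 → 46
sample_id=40: ph >= 2 AND depth_m < 33 → 38
sample_id=41: ph >= 3 AND depth_m BETWEEN 35 AND 41 → 61
sample_id=42: ph >= 2 AND depth_m < 33 → 44
sample_id=43: ph >= 3 AND depth_m BETWEEN 35 AND 41 → 61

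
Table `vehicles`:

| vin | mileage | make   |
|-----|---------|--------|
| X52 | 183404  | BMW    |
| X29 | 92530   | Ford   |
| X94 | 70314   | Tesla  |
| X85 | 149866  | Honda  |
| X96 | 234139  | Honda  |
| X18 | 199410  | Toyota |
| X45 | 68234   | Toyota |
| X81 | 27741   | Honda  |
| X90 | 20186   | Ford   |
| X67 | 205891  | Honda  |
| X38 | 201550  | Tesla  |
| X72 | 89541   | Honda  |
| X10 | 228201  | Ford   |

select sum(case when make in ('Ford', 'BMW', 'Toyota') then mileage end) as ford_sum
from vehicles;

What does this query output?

vin=X52: ✓ → 183404
vin=X29: ✓ → 92530
vin=X94: ✗
vin=X85: ✗
vin=X96: ✗
vin=X18: ✓ → 199410
vin=X45: ✓ → 68234
vin=X81: ✗
vin=X90: ✓ → 20186
vin=X67: ✗
vin=X38: ✗
vin=X72: ✗
vin=X10: ✓ → 228201
ford_sum = 183404 + 92530 + 199410 + 68234 + 20186 + 228201 = 791965

791965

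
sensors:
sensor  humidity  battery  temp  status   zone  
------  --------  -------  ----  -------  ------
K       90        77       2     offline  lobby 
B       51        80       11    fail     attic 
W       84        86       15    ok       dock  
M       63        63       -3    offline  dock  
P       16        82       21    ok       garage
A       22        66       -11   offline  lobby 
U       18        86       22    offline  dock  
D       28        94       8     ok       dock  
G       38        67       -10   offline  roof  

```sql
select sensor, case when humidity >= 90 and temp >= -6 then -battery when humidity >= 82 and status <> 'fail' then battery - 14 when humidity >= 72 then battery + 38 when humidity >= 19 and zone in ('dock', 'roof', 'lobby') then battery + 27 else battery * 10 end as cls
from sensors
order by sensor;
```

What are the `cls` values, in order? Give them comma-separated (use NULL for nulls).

93, 800, 121, 94, -77, 90, 820, 860, 72

sensor=A: humidity >= 19 and zone in ('dock', 'roof', 'lobby') → 93
sensor=B: ELSE → 800
sensor=D: humidity >= 19 and zone in ('dock', 'roof', 'lobby') → 121
sensor=G: humidity >= 19 and zone in ('dock', 'roof', 'lobby') → 94
sensor=K: humidity >= 90 and temp >= -6 → -77
sensor=M: humidity >= 19 and zone in ('dock', 'roof', 'lobby') → 90
sensor=P: ELSE → 820
sensor=U: ELSE → 860
sensor=W: humidity >= 82 and status <> 'fail' → 72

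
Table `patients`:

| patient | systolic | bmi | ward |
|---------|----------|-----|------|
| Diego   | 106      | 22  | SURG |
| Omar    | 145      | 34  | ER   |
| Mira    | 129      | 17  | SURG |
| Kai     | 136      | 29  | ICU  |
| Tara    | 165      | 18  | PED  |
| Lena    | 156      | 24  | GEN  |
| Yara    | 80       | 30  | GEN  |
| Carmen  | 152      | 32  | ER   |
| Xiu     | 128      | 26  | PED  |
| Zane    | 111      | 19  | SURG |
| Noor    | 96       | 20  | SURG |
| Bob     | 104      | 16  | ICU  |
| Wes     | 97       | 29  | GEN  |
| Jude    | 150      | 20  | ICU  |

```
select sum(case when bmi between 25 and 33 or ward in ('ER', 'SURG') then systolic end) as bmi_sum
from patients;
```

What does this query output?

1180

patient=Diego: ✓ → 106
patient=Omar: ✓ → 145
patient=Mira: ✓ → 129
patient=Kai: ✓ → 136
patient=Tara: ✗
patient=Lena: ✗
patient=Yara: ✓ → 80
patient=Carmen: ✓ → 152
patient=Xiu: ✓ → 128
patient=Zane: ✓ → 111
patient=Noor: ✓ → 96
patient=Bob: ✗
patient=Wes: ✓ → 97
patient=Jude: ✗
bmi_sum = 106 + 145 + 129 + 136 + 80 + 152 + 128 + 111 + 96 + 97 = 1180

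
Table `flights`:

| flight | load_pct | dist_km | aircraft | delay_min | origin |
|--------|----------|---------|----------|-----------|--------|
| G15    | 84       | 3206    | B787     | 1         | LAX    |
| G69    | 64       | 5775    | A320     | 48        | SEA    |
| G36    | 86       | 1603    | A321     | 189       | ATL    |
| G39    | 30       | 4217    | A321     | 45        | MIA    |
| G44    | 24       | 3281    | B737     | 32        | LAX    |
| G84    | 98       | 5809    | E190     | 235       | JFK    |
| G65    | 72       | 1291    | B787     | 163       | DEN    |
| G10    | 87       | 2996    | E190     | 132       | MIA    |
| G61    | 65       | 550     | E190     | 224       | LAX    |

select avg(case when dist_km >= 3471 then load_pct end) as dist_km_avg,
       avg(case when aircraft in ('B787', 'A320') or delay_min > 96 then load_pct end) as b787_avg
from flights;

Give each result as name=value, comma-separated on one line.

dist_km_avg=64, b787_avg=79.4285714286

[dist_km_avg: dist_km >= 3471]
flight=G15: ✗
flight=G69: ✓ → 64
flight=G36: ✗
flight=G39: ✓ → 30
flight=G44: ✗
flight=G84: ✓ → 98
flight=G65: ✗
flight=G10: ✗
flight=G61: ✗
dist_km_avg = (64 + 30 + 98) / 3 = 64
—
[b787_avg: aircraft in ('B787', 'A320') or delay_min > 96]
flight=G15: ✓ → 84
flight=G69: ✓ → 64
flight=G36: ✓ → 86
flight=G39: ✗
flight=G44: ✗
flight=G84: ✓ → 98
flight=G65: ✓ → 72
flight=G10: ✓ → 87
flight=G61: ✓ → 65
b787_avg = (84 + 64 + 86 + 98 + 72 + 87 + 65) / 7 = 79.4285714286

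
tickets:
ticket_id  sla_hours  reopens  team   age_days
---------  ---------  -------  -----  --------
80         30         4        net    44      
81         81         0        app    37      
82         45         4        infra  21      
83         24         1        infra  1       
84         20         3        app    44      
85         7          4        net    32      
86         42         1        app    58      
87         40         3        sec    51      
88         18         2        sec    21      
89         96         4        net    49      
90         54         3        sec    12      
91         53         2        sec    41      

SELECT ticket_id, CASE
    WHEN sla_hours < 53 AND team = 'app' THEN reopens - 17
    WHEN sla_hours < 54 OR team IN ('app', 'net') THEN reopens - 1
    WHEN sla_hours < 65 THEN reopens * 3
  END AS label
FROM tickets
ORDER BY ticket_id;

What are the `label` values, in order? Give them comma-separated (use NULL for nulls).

3, -1, 3, 0, -14, 3, -16, 2, 1, 3, 9, 1

ticket_id=80: sla_hours < 54 OR team IN ('app', 'net') → 3
ticket_id=81: sla_hours < 54 OR team IN ('app', 'net') → -1
ticket_id=82: sla_hours < 54 OR team IN ('app', 'net') → 3
ticket_id=83: sla_hours < 54 OR team IN ('app', 'net') → 0
ticket_id=84: sla_hours < 53 AND team = 'app' → -14
ticket_id=85: sla_hours < 54 OR team IN ('app', 'net') → 3
ticket_id=86: sla_hours < 53 AND team = 'app' → -16
ticket_id=87: sla_hours < 54 OR team IN ('app', 'net') → 2
ticket_id=88: sla_hours < 54 OR team IN ('app', 'net') → 1
ticket_id=89: sla_hours < 54 OR team IN ('app', 'net') → 3
ticket_id=90: sla_hours < 65 → 9
ticket_id=91: sla_hours < 54 OR team IN ('app', 'net') → 1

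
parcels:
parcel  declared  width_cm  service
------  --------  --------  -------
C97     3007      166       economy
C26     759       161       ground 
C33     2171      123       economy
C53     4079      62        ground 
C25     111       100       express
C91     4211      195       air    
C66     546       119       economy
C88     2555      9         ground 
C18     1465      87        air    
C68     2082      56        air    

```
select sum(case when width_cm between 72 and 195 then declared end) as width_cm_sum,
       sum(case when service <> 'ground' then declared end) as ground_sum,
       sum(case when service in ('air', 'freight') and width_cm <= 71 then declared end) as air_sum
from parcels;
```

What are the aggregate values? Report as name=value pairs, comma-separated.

width_cm_sum=12270, ground_sum=13593, air_sum=2082

[width_cm_sum: width_cm between 72 and 195]
parcel=C97: ✓ → 3007
parcel=C26: ✓ → 759
parcel=C33: ✓ → 2171
parcel=C53: ✗
parcel=C25: ✓ → 111
parcel=C91: ✓ → 4211
parcel=C66: ✓ → 546
parcel=C88: ✗
parcel=C18: ✓ → 1465
parcel=C68: ✗
width_cm_sum = 3007 + 759 + 2171 + 111 + 4211 + 546 + 1465 = 12270
—
[ground_sum: service <> 'ground']
parcel=C97: ✓ → 3007
parcel=C26: ✗
parcel=C33: ✓ → 2171
parcel=C53: ✗
parcel=C25: ✓ → 111
parcel=C91: ✓ → 4211
parcel=C66: ✓ → 546
parcel=C88: ✗
parcel=C18: ✓ → 1465
parcel=C68: ✓ → 2082
ground_sum = 3007 + 2171 + 111 + 4211 + 546 + 1465 + 2082 = 13593
—
[air_sum: service in ('air', 'freight') and width_cm <= 71]
parcel=C97: ✗
parcel=C26: ✗
parcel=C33: ✗
parcel=C53: ✗
parcel=C25: ✗
parcel=C91: ✗
parcel=C66: ✗
parcel=C88: ✗
parcel=C18: ✗
parcel=C68: ✓ → 2082
air_sum = 2082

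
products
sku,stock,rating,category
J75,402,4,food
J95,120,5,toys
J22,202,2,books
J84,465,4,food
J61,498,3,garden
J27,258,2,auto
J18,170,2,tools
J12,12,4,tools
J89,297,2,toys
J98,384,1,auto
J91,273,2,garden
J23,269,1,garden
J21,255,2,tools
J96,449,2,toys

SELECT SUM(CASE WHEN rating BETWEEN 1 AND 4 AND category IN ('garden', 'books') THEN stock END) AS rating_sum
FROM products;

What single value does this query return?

1242

sku=J75: ✗
sku=J95: ✗
sku=J22: ✓ → 202
sku=J84: ✗
sku=J61: ✓ → 498
sku=J27: ✗
sku=J18: ✗
sku=J12: ✗
sku=J89: ✗
sku=J98: ✗
sku=J91: ✓ → 273
sku=J23: ✓ → 269
sku=J21: ✗
sku=J96: ✗
rating_sum = 202 + 498 + 273 + 269 = 1242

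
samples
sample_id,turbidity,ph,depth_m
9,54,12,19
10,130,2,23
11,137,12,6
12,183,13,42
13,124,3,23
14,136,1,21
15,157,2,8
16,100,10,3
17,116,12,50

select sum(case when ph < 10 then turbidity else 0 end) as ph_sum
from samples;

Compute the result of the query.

547

sample_id=9: ✗
sample_id=10: ✓ → 130
sample_id=11: ✗
sample_id=12: ✗
sample_id=13: ✓ → 124
sample_id=14: ✓ → 136
sample_id=15: ✓ → 157
sample_id=16: ✗
sample_id=17: ✗
ph_sum = 130 + 124 + 136 + 157 = 547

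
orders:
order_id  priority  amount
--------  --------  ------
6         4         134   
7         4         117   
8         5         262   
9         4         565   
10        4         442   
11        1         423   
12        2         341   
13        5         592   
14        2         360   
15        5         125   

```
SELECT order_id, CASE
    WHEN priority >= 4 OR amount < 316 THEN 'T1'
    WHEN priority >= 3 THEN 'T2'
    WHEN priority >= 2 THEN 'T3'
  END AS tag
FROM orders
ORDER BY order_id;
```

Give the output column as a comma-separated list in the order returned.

order_id=6: priority >= 4 OR amount < 316 → T1
order_id=7: priority >= 4 OR amount < 316 → T1
order_id=8: priority >= 4 OR amount < 316 → T1
order_id=9: priority >= 4 OR amount < 316 → T1
order_id=10: priority >= 4 OR amount < 316 → T1
order_id=11: (no match → NULL) → NULL
order_id=12: priority >= 2 → T3
order_id=13: priority >= 4 OR amount < 316 → T1
order_id=14: priority >= 2 → T3
order_id=15: priority >= 4 OR amount < 316 → T1

T1, T1, T1, T1, T1, NULL, T3, T1, T3, T1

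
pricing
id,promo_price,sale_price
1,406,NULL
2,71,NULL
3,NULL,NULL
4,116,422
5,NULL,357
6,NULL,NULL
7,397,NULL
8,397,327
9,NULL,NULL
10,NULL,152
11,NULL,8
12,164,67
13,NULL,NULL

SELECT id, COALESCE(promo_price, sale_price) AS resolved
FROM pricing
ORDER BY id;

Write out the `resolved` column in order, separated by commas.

406, 71, NULL, 116, 357, NULL, 397, 397, NULL, 152, 8, 164, NULL

id=1: promo_price=406 → 406
id=2: promo_price=71 → 71
id=3: promo_price=NULL, sale_price=NULL (all NULL) → NULL
id=4: promo_price=116 → 116
id=5: promo_price=NULL, sale_price=357 → 357
id=6: promo_price=NULL, sale_price=NULL (all NULL) → NULL
id=7: promo_price=397 → 397
id=8: promo_price=397 → 397
id=9: promo_price=NULL, sale_price=NULL (all NULL) → NULL
id=10: promo_price=NULL, sale_price=152 → 152
id=11: promo_price=NULL, sale_price=8 → 8
id=12: promo_price=164 → 164
id=13: promo_price=NULL, sale_price=NULL (all NULL) → NULL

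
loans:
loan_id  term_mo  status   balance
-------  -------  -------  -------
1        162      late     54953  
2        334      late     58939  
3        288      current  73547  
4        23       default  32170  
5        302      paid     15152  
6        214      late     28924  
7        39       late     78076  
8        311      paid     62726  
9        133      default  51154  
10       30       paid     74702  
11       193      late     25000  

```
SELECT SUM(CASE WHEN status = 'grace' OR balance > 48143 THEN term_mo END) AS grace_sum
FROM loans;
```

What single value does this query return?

1297

loan_id=1: ✓ → 162
loan_id=2: ✓ → 334
loan_id=3: ✓ → 288
loan_id=4: ✗
loan_id=5: ✗
loan_id=6: ✗
loan_id=7: ✓ → 39
loan_id=8: ✓ → 311
loan_id=9: ✓ → 133
loan_id=10: ✓ → 30
loan_id=11: ✗
grace_sum = 162 + 334 + 288 + 39 + 311 + 133 + 30 = 1297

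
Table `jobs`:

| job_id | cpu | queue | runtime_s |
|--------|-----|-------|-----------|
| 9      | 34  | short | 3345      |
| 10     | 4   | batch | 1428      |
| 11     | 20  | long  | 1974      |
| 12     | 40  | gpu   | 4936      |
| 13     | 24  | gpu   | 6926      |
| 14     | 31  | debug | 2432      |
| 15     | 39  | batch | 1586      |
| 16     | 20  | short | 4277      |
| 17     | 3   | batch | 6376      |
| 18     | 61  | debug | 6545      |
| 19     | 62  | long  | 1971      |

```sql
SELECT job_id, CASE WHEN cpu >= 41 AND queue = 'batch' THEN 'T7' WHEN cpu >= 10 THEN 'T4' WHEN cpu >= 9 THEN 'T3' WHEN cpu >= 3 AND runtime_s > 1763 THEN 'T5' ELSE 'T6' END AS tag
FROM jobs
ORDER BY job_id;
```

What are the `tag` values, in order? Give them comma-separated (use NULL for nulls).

T4, T6, T4, T4, T4, T4, T4, T4, T5, T4, T4

job_id=9: cpu >= 10 → T4
job_id=10: ELSE → T6
job_id=11: cpu >= 10 → T4
job_id=12: cpu >= 10 → T4
job_id=13: cpu >= 10 → T4
job_id=14: cpu >= 10 → T4
job_id=15: cpu >= 10 → T4
job_id=16: cpu >= 10 → T4
job_id=17: cpu >= 3 AND runtime_s > 1763 → T5
job_id=18: cpu >= 10 → T4
job_id=19: cpu >= 10 → T4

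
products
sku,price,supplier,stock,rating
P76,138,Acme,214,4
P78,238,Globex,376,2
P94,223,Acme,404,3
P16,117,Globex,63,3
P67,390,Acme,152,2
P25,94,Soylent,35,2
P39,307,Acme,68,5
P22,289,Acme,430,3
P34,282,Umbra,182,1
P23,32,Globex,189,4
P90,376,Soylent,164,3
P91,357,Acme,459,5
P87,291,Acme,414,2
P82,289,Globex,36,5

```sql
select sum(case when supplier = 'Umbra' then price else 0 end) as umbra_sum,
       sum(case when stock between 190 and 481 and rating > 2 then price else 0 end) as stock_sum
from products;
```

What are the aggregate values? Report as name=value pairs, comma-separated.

umbra_sum=282, stock_sum=1007

[umbra_sum: supplier = 'Umbra']
sku=P76: ✗
sku=P78: ✗
sku=P94: ✗
sku=P16: ✗
sku=P67: ✗
sku=P25: ✗
sku=P39: ✗
sku=P22: ✗
sku=P34: ✓ → 282
sku=P23: ✗
sku=P90: ✗
sku=P91: ✗
sku=P87: ✗
sku=P82: ✗
umbra_sum = 282
—
[stock_sum: stock between 190 and 481 and rating > 2]
sku=P76: ✓ → 138
sku=P78: ✗
sku=P94: ✓ → 223
sku=P16: ✗
sku=P67: ✗
sku=P25: ✗
sku=P39: ✗
sku=P22: ✓ → 289
sku=P34: ✗
sku=P23: ✗
sku=P90: ✗
sku=P91: ✓ → 357
sku=P87: ✗
sku=P82: ✗
stock_sum = 138 + 223 + 289 + 357 = 1007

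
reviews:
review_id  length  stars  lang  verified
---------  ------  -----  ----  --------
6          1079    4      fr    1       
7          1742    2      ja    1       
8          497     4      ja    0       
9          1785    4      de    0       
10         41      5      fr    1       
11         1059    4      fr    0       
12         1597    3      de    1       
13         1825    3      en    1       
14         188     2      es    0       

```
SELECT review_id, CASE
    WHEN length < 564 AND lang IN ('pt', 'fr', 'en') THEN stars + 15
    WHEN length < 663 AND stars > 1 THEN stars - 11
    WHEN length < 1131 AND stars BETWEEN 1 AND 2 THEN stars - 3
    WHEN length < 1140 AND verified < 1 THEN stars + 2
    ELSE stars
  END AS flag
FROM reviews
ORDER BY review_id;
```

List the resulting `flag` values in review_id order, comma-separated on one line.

4, 2, -7, 4, 20, 6, 3, 3, -9

review_id=6: ELSE → 4
review_id=7: ELSE → 2
review_id=8: length < 663 AND stars > 1 → -7
review_id=9: ELSE → 4
review_id=10: length < 564 AND lang IN ('pt', 'fr', 'en') → 20
review_id=11: length < 1140 AND verified < 1 → 6
review_id=12: ELSE → 3
review_id=13: ELSE → 3
review_id=14: length < 663 AND stars > 1 → -9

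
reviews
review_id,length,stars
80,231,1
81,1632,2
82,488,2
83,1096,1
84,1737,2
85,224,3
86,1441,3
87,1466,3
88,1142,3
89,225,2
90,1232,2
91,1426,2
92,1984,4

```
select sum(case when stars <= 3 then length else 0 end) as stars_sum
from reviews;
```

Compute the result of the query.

12340

review_id=80: ✓ → 231
review_id=81: ✓ → 1632
review_id=82: ✓ → 488
review_id=83: ✓ → 1096
review_id=84: ✓ → 1737
review_id=85: ✓ → 224
review_id=86: ✓ → 1441
review_id=87: ✓ → 1466
review_id=88: ✓ → 1142
review_id=89: ✓ → 225
review_id=90: ✓ → 1232
review_id=91: ✓ → 1426
review_id=92: ✗
stars_sum = 231 + 1632 + 488 + 1096 + 1737 + 224 + 1441 + 1466 + 1142 + 225 + 1232 + 1426 = 12340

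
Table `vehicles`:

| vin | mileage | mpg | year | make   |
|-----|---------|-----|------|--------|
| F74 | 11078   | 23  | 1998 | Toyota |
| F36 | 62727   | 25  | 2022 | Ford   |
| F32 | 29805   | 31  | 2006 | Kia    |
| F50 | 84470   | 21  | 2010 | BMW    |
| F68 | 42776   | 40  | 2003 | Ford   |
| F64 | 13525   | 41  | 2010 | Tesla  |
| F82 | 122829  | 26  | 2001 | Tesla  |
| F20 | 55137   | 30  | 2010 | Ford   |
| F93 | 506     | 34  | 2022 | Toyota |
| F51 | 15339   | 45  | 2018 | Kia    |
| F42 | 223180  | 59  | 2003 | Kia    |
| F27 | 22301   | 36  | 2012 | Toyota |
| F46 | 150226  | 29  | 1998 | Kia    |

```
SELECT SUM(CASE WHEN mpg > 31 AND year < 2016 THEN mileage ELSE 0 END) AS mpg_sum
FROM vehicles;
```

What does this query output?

301782

vin=F74: ✗
vin=F36: ✗
vin=F32: ✗
vin=F50: ✗
vin=F68: ✓ → 42776
vin=F64: ✓ → 13525
vin=F82: ✗
vin=F20: ✗
vin=F93: ✗
vin=F51: ✗
vin=F42: ✓ → 223180
vin=F27: ✓ → 22301
vin=F46: ✗
mpg_sum = 42776 + 13525 + 223180 + 22301 = 301782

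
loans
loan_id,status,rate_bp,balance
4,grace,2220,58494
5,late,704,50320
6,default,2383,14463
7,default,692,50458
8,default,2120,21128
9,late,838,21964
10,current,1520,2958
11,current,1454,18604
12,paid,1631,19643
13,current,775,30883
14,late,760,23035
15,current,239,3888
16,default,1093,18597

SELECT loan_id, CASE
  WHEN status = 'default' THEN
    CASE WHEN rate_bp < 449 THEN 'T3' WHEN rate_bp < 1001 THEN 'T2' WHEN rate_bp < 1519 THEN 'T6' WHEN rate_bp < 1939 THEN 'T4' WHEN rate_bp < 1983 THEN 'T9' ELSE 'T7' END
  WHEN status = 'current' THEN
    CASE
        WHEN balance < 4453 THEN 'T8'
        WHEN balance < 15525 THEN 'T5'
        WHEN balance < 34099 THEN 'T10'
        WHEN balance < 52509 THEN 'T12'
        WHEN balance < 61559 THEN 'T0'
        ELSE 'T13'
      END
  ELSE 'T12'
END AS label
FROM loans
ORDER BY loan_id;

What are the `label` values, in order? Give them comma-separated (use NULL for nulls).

loan_id=4: status='grace' → outer ELSE → T12
loan_id=5: status='late' → outer ELSE → T12
loan_id=6: status='default' → inner[ELSE] → T7
loan_id=7: status='default' → inner[rate_bp < 1001] → T2
loan_id=8: status='default' → inner[ELSE] → T7
loan_id=9: status='late' → outer ELSE → T12
loan_id=10: status='current' → inner[balance < 4453] → T8
loan_id=11: status='current' → inner[balance < 34099] → T10
loan_id=12: status='paid' → outer ELSE → T12
loan_id=13: status='current' → inner[balance < 34099] → T10
loan_id=14: status='late' → outer ELSE → T12
loan_id=15: status='current' → inner[balance < 4453] → T8
loan_id=16: status='default' → inner[rate_bp < 1519] → T6

T12, T12, T7, T2, T7, T12, T8, T10, T12, T10, T12, T8, T6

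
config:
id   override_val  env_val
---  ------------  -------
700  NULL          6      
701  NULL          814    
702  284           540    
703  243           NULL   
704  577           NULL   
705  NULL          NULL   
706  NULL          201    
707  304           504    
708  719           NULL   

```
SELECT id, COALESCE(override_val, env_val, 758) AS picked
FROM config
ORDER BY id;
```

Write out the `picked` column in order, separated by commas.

6, 814, 284, 243, 577, 758, 201, 304, 719

id=700: override_val=NULL, env_val=6 → 6
id=701: override_val=NULL, env_val=814 → 814
id=702: override_val=284 → 284
id=703: override_val=243 → 243
id=704: override_val=577 → 577
id=705: override_val=NULL, env_val=NULL, → literal 758 → 758
id=706: override_val=NULL, env_val=201 → 201
id=707: override_val=304 → 304
id=708: override_val=719 → 719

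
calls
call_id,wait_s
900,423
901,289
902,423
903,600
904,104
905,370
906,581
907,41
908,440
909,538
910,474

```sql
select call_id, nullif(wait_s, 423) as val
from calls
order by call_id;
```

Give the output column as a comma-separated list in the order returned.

NULL, 289, NULL, 600, 104, 370, 581, 41, 440, 538, 474

call_id=900: wait_s=423 vs 423: equal → NULL
call_id=901: wait_s=289 vs 423: differ → 289
call_id=902: wait_s=423 vs 423: equal → NULL
call_id=903: wait_s=600 vs 423: differ → 600
call_id=904: wait_s=104 vs 423: differ → 104
call_id=905: wait_s=370 vs 423: differ → 370
call_id=906: wait_s=581 vs 423: differ → 581
call_id=907: wait_s=41 vs 423: differ → 41
call_id=908: wait_s=440 vs 423: differ → 440
call_id=909: wait_s=538 vs 423: differ → 538
call_id=910: wait_s=474 vs 423: differ → 474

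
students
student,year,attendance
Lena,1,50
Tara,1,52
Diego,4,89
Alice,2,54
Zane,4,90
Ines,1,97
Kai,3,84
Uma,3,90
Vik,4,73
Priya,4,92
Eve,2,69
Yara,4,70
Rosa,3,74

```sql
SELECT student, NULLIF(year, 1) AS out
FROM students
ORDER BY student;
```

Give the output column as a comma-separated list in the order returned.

student=Alice: year=2 vs 1: differ → 2
student=Diego: year=4 vs 1: differ → 4
student=Eve: year=2 vs 1: differ → 2
student=Ines: year=1 vs 1: equal → NULL
student=Kai: year=3 vs 1: differ → 3
student=Lena: year=1 vs 1: equal → NULL
student=Priya: year=4 vs 1: differ → 4
student=Rosa: year=3 vs 1: differ → 3
student=Tara: year=1 vs 1: equal → NULL
student=Uma: year=3 vs 1: differ → 3
student=Vik: year=4 vs 1: differ → 4
student=Yara: year=4 vs 1: differ → 4
student=Zane: year=4 vs 1: differ → 4

2, 4, 2, NULL, 3, NULL, 4, 3, NULL, 3, 4, 4, 4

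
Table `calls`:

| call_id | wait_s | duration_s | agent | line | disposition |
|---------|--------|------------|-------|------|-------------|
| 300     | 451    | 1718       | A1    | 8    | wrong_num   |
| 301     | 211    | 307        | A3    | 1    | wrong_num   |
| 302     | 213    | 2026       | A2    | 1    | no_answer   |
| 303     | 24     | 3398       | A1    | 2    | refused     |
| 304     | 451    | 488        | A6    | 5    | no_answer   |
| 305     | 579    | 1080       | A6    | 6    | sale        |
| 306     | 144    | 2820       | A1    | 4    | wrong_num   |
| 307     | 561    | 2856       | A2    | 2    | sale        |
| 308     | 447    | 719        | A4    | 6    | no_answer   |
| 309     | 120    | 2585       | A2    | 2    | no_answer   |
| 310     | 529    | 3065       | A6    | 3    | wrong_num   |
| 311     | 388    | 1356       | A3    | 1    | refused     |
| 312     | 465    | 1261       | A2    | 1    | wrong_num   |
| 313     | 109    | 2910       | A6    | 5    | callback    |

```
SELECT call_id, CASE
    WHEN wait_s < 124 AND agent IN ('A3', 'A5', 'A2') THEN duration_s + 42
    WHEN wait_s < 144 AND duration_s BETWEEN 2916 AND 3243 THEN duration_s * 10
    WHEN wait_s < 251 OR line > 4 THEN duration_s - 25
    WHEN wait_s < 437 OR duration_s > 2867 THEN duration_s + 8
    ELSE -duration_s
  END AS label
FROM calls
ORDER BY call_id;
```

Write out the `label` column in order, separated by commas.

1693, 282, 2001, 3373, 463, 1055, 2795, -2856, 694, 2627, 3073, 1364, -1261, 2885

call_id=300: wait_s < 251 OR line > 4 → 1693
call_id=301: wait_s < 251 OR line > 4 → 282
call_id=302: wait_s < 251 OR line > 4 → 2001
call_id=303: wait_s < 251 OR line > 4 → 3373
call_id=304: wait_s < 251 OR line > 4 → 463
call_id=305: wait_s < 251 OR line > 4 → 1055
call_id=306: wait_s < 251 OR line > 4 → 2795
call_id=307: ELSE → -2856
call_id=308: wait_s < 251 OR line > 4 → 694
call_id=309: wait_s < 124 AND agent IN ('A3', 'A5', 'A2') → 2627
call_id=310: wait_s < 437 OR duration_s > 2867 → 3073
call_id=311: wait_s < 437 OR duration_s > 2867 → 1364
call_id=312: ELSE → -1261
call_id=313: wait_s < 251 OR line > 4 → 2885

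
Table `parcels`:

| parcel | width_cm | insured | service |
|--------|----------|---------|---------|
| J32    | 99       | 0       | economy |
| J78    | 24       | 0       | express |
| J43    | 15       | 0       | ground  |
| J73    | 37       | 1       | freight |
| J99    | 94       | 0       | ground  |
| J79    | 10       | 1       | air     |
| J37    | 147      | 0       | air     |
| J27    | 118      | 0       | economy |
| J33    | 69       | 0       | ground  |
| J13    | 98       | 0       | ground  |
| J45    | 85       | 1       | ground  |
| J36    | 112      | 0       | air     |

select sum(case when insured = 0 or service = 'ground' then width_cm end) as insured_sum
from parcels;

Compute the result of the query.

parcel=J32: ✓ → 99
parcel=J78: ✓ → 24
parcel=J43: ✓ → 15
parcel=J73: ✗
parcel=J99: ✓ → 94
parcel=J79: ✗
parcel=J37: ✓ → 147
parcel=J27: ✓ → 118
parcel=J33: ✓ → 69
parcel=J13: ✓ → 98
parcel=J45: ✓ → 85
parcel=J36: ✓ → 112
insured_sum = 99 + 24 + 15 + 94 + 147 + 118 + 69 + 98 + 85 + 112 = 861

861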